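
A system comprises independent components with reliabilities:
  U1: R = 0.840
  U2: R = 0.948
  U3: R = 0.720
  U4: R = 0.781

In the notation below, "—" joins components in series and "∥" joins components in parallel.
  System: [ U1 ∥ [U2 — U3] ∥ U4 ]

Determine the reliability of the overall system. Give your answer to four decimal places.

0.9889

Series (U2 and U3): 0.948000 × 0.720000 = 0.682560
Parallel (U1, [0.682560], and U4): 1 − (1 − 0.840000)(1 − 0.682560)(1 − 0.781000) = 0.9889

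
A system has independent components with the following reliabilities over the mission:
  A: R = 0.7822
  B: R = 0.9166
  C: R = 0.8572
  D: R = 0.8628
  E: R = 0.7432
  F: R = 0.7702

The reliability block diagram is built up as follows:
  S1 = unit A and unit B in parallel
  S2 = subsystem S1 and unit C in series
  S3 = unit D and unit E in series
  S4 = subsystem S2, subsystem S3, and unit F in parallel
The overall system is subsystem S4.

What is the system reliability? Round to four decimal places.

0.9869

Parallel (A and B): 1 − (1 − 0.782200)(1 − 0.916600) = 0.981835
Series ([0.981835] and C): 0.981835 × 0.857200 = 0.841629
Series (D and E): 0.862800 × 0.743200 = 0.641233
Parallel ([0.841629], [0.641233], and F): 1 − (1 − 0.841629)(1 − 0.641233)(1 − 0.770200) = 0.9869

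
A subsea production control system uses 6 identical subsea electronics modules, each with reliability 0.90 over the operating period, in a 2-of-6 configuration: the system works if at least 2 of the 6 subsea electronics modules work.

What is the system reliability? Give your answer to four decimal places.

R = Σ_{i=2}^{6} C(6,i) p^i (1−p)^{6−i} with p = 0.90
C(6,2)·0.90^2·0.10^4 = 0.001215
C(6,3)·0.90^3·0.10^3 = 0.014580
C(6,4)·0.90^4·0.10^2 = 0.098415
C(6,5)·0.90^5·0.10^1 = 0.354294
C(6,6)·0.90^6·0.10^0 = 0.531441
Sum = 0.9999

0.9999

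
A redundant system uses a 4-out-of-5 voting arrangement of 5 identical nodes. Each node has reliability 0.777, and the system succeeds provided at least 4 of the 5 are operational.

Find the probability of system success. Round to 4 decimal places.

R = Σ_{i=4}^{5} C(5,i) p^i (1−p)^{5−i} with p = 0.777
C(5,4)·0.777^4·0.223^1 = 0.406405
C(5,5)·0.777^5·0.223^0 = 0.283208
Sum = 0.6896

0.6896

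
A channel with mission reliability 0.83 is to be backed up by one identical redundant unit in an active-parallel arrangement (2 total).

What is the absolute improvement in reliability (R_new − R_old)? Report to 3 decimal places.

R_before = 0.83
R_after = 1 − (1 − 0.83)^2 = 0.971
ΔR = 0.971 − 0.83 = 0.141

0.141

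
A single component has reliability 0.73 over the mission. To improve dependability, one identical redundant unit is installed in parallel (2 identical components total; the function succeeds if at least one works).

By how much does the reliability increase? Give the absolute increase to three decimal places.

R_before = 0.73
R_after = 1 − (1 − 0.73)^2 = 0.927
ΔR = 0.927 − 0.73 = 0.197

0.197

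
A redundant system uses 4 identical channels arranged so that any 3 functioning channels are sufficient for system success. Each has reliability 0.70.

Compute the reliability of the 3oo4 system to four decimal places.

R = Σ_{i=3}^{4} C(4,i) p^i (1−p)^{4−i} with p = 0.70
C(4,3)·0.70^3·0.30^1 = 0.411600
C(4,4)·0.70^4·0.30^0 = 0.240100
Sum = 0.6517

0.6517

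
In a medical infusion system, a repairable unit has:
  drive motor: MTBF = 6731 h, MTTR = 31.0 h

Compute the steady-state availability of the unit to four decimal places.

0.9954

A(drive motor) = MTBF/(MTBF+MTTR) = 6731/(6731+31.0) = 0.9954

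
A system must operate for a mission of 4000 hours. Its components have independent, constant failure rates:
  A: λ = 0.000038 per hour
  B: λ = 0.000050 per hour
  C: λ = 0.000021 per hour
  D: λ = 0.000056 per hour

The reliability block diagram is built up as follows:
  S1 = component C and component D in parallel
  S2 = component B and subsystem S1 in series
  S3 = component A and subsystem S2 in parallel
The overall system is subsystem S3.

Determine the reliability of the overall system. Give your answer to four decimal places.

R(A) = exp(−0.000038 × 4000) = 0.858988
R(B) = exp(−0.000050 × 4000) = 0.818731
R(C) = exp(−0.000021 × 4000) = 0.919431
R(D) = exp(−0.000056 × 4000) = 0.799315
Parallel (C and D): 1 − (1 − 0.919431)(1 − 0.799315) = 0.983831
Series (B and [0.983831]): 0.818731 × 0.983831 = 0.805493
Parallel (A and [0.805493]): 1 − (1 − 0.858988)(1 − 0.805493) = 0.9726

0.9726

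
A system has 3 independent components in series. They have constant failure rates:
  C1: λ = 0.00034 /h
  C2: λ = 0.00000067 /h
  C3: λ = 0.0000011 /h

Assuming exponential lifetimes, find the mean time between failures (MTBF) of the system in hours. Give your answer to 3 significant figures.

2930

Series of exponential components: λ_sys = Σ λ_i
λ_sys = 0.00034 + 0.00000067 + 0.0000011 = 3.4177e-04 /h
MTBF = 1 / λ_sys = 2930 h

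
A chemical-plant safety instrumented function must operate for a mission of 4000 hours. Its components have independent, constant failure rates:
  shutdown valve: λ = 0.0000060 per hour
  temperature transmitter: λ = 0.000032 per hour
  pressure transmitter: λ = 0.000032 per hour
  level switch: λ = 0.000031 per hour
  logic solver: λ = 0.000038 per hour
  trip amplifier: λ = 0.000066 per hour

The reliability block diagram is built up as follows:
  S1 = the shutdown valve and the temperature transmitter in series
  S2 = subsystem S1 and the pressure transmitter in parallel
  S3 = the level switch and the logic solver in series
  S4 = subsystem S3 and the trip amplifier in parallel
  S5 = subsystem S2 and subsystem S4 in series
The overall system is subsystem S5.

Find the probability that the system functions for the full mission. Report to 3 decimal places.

0.928

R(shutdown valve) = exp(−0.0000060 × 4000) = 0.97629
R(temperature transmitter) = exp(−0.000032 × 4000) = 0.87985
R(pressure transmitter) = exp(−0.000032 × 4000) = 0.87985
R(level switch) = exp(−0.000031 × 4000) = 0.88338
R(logic solver) = exp(−0.000038 × 4000) = 0.85899
R(trip amplifier) = exp(−0.000066 × 4000) = 0.76797
Series (shutdown valve and temperature transmitter): 0.97629 × 0.87985 = 0.85899
Parallel ([0.85899] and pressure transmitter): 1 − (1 − 0.85899)(1 − 0.87985) = 0.98306
Series (level switch and logic solver): 0.88338 × 0.85899 = 0.75881
Parallel ([0.75881] and trip amplifier): 1 − (1 − 0.75881)(1 − 0.76797) = 0.94404
Series ([0.98306] and [0.94404]): 0.98306 × 0.94404 = 0.928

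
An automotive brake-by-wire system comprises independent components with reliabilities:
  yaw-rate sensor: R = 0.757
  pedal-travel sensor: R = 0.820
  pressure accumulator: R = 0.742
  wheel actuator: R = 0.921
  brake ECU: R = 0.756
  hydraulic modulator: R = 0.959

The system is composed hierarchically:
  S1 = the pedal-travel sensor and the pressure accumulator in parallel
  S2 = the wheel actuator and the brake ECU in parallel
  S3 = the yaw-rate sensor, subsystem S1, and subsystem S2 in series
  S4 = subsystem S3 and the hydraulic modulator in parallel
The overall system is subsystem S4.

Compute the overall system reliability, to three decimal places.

0.988

Parallel (pedal-travel sensor and pressure accumulator): 1 − (1 − 0.82000)(1 − 0.74200) = 0.95356
Parallel (wheel actuator and brake ECU): 1 − (1 − 0.92100)(1 − 0.75600) = 0.98072
Series (yaw-rate sensor, [0.95356], and [0.98072]): 0.75700 × 0.95356 × 0.98072 = 0.70793
Parallel ([0.70793] and hydraulic modulator): 1 − (1 − 0.70793)(1 − 0.95900) = 0.988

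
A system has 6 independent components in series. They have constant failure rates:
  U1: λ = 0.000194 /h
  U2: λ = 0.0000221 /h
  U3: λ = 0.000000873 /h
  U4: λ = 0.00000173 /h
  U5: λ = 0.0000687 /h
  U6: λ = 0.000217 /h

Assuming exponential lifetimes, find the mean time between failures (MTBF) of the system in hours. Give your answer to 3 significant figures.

Series of exponential components: λ_sys = Σ λ_i
λ_sys = 0.000194 + 0.0000221 + 0.000000873 + 0.00000173 + 0.0000687 + 0.000217 = 5.0440e-04 /h
MTBF = 1 / λ_sys = 1980 h

1980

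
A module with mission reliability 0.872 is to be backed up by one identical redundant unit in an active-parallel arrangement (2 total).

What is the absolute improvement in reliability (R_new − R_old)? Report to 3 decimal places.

0.112

R_before = 0.872
R_after = 1 − (1 − 0.872)^2 = 0.984
ΔR = 0.984 − 0.872 = 0.112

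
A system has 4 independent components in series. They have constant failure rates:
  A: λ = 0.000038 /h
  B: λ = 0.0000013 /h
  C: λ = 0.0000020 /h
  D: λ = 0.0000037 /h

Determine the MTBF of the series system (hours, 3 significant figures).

22200

Series of exponential components: λ_sys = Σ λ_i
λ_sys = 0.000038 + 0.0000013 + 0.0000020 + 0.0000037 = 4.5000e-05 /h
MTBF = 1 / λ_sys = 22200 h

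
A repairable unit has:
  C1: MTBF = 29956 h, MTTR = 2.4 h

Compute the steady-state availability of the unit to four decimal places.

A(C1) = MTBF/(MTBF+MTTR) = 29956/(29956+2.4) = 0.9999

0.9999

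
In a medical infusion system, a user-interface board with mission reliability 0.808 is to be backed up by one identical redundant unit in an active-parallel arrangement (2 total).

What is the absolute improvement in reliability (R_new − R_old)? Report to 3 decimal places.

0.155

R_before = 0.808
R_after = 1 − (1 − 0.808)^2 = 0.963
ΔR = 0.963 − 0.808 = 0.155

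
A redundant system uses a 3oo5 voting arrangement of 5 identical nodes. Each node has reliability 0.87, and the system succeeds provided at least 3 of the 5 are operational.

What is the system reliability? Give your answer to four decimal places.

R = Σ_{i=3}^{5} C(5,i) p^i (1−p)^{5−i} with p = 0.87
C(5,3)·0.87^3·0.13^2 = 0.111287
C(5,4)·0.87^4·0.13^1 = 0.372383
C(5,5)·0.87^5·0.13^0 = 0.498421
Sum = 0.9821

0.9821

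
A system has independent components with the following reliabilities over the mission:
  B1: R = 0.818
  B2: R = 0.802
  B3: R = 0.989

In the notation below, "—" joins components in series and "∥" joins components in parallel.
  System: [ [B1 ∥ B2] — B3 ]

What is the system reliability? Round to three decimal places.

Parallel (B1 and B2): 1 − (1 − 0.81800)(1 − 0.80200) = 0.96396
Series ([0.96396] and B3): 0.96396 × 0.98900 = 0.953

0.953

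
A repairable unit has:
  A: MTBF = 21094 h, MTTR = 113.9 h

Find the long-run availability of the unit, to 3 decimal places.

A(A) = MTBF/(MTBF+MTTR) = 21094/(21094+113.9) = 0.995

0.995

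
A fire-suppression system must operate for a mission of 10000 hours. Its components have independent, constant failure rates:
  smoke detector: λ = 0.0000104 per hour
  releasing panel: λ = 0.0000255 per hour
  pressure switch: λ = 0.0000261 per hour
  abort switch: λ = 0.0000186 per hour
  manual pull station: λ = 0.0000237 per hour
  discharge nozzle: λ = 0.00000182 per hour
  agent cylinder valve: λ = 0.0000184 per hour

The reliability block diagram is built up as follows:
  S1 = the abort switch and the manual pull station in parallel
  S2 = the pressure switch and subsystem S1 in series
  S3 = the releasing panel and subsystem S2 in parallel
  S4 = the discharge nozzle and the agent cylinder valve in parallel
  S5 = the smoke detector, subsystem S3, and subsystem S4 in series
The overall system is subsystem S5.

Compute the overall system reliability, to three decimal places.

R(smoke detector) = exp(−0.0000104 × 10000) = 0.90123
R(releasing panel) = exp(−0.0000255 × 10000) = 0.77492
R(pressure switch) = exp(−0.0000261 × 10000) = 0.77028
R(abort switch) = exp(−0.0000186 × 10000) = 0.83027
R(manual pull station) = exp(−0.0000237 × 10000) = 0.78899
R(discharge nozzle) = exp(−0.00000182 × 10000) = 0.98196
R(agent cylinder valve) = exp(−0.0000184 × 10000) = 0.83194
Parallel (abort switch and manual pull station): 1 − (1 − 0.83027)(1 − 0.78899) = 0.96419
Series (pressure switch and [0.96419]): 0.77028 × 0.96419 = 0.74270
Parallel (releasing panel and [0.74270]): 1 − (1 − 0.77492)(1 − 0.74270) = 0.94209
Parallel (discharge nozzle and agent cylinder valve): 1 − (1 − 0.98196)(1 − 0.83194) = 0.99697
Series (smoke detector, [0.94209], and [0.99697]): 0.90123 × 0.94209 × 0.99697 = 0.846

0.846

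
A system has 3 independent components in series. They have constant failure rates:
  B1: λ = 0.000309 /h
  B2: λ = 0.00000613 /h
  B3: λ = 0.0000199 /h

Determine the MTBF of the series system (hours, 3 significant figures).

Series of exponential components: λ_sys = Σ λ_i
λ_sys = 0.000309 + 0.00000613 + 0.0000199 = 3.3503e-04 /h
MTBF = 1 / λ_sys = 2980 h

2980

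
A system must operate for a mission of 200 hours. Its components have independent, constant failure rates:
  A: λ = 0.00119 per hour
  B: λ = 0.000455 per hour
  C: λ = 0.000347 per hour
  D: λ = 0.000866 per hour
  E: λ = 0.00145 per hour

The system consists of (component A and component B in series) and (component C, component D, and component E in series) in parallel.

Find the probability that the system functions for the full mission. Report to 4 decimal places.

R(A) = exp(−0.00119 × 200) = 0.788203
R(B) = exp(−0.000455 × 200) = 0.913018
R(C) = exp(−0.000347 × 200) = 0.932953
R(D) = exp(−0.000866 × 200) = 0.840969
R(E) = exp(−0.00145 × 200) = 0.748264
Series (A and B): 0.788203 × 0.913018 = 0.719644
Series (C, D, and E): 0.932953 × 0.840969 × 0.748264 = 0.587076
Parallel ([0.719644] and [0.587076]): 1 − (1 − 0.719644)(1 − 0.587076) = 0.8842

0.8842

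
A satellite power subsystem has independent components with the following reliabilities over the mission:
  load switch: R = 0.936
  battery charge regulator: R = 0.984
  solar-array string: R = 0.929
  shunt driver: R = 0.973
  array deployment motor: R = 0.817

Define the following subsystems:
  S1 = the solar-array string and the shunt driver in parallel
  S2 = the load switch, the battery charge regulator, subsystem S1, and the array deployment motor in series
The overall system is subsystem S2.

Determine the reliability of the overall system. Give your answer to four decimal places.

0.7510

Parallel (solar-array string and shunt driver): 1 − (1 − 0.929000)(1 − 0.973000) = 0.998083
Series (load switch, battery charge regulator, [0.998083], and array deployment motor): 0.936000 × 0.984000 × 0.998083 × 0.817000 = 0.7510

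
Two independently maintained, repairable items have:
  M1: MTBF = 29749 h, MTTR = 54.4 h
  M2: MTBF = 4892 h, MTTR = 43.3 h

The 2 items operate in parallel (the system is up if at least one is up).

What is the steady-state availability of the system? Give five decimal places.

A(M1) = MTBF/(MTBF+MTTR) = 29749/(29749+54.4) = 0.998175
A(M2) = MTBF/(MTBF+MTTR) = 4892/(4892+43.3) = 0.991226
Parallel availability: 1 − (1 − 0.998175)(1 − 0.991226) = 0.99998

0.99998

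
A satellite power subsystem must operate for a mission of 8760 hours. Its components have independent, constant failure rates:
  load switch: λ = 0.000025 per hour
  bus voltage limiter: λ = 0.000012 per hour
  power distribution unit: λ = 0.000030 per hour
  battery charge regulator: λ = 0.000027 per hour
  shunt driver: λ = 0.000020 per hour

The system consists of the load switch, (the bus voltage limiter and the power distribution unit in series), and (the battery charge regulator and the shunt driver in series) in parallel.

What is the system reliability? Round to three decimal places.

R(load switch) = exp(−0.000025 × 8760) = 0.80332
R(bus voltage limiter) = exp(−0.000012 × 8760) = 0.90022
R(power distribution unit) = exp(−0.000030 × 8760) = 0.76890
R(battery charge regulator) = exp(−0.000027 × 8760) = 0.78937
R(shunt driver) = exp(−0.000020 × 8760) = 0.83929
Series (bus voltage limiter and power distribution unit): 0.90022 × 0.76890 = 0.69218
Series (battery charge regulator and shunt driver): 0.78937 × 0.83929 = 0.66251
Parallel (load switch, [0.69218], and [0.66251]): 1 − (1 − 0.80332)(1 − 0.69218)(1 − 0.66251) = 0.980

0.980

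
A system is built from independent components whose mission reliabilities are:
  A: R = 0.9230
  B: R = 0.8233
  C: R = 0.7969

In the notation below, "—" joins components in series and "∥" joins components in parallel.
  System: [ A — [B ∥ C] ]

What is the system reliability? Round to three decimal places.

Parallel (B and C): 1 − (1 − 0.82330)(1 − 0.79690) = 0.96411
Series (A and [0.96411]): 0.92300 × 0.96411 = 0.890

0.890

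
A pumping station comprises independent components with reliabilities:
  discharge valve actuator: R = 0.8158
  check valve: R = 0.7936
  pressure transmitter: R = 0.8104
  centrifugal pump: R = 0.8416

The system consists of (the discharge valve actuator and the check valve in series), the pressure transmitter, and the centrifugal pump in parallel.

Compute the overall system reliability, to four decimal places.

Series (discharge valve actuator and check valve): 0.815800 × 0.793600 = 0.647419
Parallel ([0.647419], pressure transmitter, and centrifugal pump): 1 − (1 − 0.647419)(1 − 0.810400)(1 − 0.841600) = 0.9894

0.9894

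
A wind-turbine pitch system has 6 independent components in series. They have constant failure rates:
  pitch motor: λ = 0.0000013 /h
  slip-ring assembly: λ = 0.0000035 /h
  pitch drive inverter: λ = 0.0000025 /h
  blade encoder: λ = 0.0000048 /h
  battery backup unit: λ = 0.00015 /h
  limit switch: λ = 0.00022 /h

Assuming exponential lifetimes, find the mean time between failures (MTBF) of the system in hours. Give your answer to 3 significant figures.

2620

Series of exponential components: λ_sys = Σ λ_i
λ_sys = 0.0000013 + 0.0000035 + 0.0000025 + 0.0000048 + 0.00015 + 0.00022 = 3.8210e-04 /h
MTBF = 1 / λ_sys = 2620 h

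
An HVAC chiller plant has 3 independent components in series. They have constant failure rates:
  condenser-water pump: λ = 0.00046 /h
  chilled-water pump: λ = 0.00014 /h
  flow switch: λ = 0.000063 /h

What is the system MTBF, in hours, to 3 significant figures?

Series of exponential components: λ_sys = Σ λ_i
λ_sys = 0.00046 + 0.00014 + 0.000063 = 6.6300e-04 /h
MTBF = 1 / λ_sys = 1510 h

1510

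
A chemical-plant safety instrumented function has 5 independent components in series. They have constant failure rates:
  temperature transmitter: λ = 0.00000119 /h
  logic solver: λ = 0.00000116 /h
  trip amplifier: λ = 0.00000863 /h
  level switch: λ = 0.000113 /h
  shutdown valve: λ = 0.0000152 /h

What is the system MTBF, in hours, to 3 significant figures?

Series of exponential components: λ_sys = Σ λ_i
λ_sys = 0.00000119 + 0.00000116 + 0.00000863 + 0.000113 + 0.0000152 = 1.3918e-04 /h
MTBF = 1 / λ_sys = 7180 h

7180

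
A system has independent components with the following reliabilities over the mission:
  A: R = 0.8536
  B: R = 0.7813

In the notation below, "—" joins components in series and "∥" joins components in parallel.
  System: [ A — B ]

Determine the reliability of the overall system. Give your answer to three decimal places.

0.667

Series (A and B): 0.85360 × 0.78130 = 0.667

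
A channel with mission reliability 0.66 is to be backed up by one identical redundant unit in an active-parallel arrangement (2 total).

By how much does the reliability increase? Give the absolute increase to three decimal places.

R_before = 0.66
R_after = 1 − (1 − 0.66)^2 = 0.884
ΔR = 0.884 − 0.66 = 0.224

0.224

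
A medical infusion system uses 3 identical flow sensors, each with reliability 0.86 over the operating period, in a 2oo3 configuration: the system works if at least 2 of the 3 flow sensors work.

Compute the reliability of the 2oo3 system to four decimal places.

0.9467

R = Σ_{i=2}^{3} C(3,i) p^i (1−p)^{3−i} with p = 0.86
C(3,2)·0.86^2·0.14^1 = 0.310632
C(3,3)·0.86^3·0.14^0 = 0.636056
Sum = 0.9467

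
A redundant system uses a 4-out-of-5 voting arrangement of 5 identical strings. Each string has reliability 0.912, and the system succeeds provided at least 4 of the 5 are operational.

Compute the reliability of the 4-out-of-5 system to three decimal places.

R = Σ_{i=4}^{5} C(5,i) p^i (1−p)^{5−i} with p = 0.912
C(5,4)·0.912^4·0.088^1 = 0.30439
C(5,5)·0.912^5·0.088^0 = 0.63092
Sum = 0.935

0.935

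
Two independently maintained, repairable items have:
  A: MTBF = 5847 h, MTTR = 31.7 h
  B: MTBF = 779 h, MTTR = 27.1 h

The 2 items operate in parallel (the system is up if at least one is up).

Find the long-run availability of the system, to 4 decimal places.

0.9998

A(A) = MTBF/(MTBF+MTTR) = 5847/(5847+31.7) = 0.994608
A(B) = MTBF/(MTBF+MTTR) = 779/(779+27.1) = 0.966381
Parallel availability: 1 − (1 − 0.994608)(1 − 0.966381) = 0.9998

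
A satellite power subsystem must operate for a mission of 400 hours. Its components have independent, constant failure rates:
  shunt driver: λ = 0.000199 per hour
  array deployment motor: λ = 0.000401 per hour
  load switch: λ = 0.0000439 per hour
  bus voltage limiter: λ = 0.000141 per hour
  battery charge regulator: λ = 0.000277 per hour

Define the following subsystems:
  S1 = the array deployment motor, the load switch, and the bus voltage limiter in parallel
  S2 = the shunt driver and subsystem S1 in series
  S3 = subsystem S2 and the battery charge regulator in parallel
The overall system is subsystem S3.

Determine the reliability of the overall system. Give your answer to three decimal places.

0.992

R(shunt driver) = exp(−0.000199 × 400) = 0.92349
R(array deployment motor) = exp(−0.000401 × 400) = 0.85180
R(load switch) = exp(−0.0000439 × 400) = 0.98259
R(bus voltage limiter) = exp(−0.000141 × 400) = 0.94516
R(battery charge regulator) = exp(−0.000277 × 400) = 0.89512
Parallel (array deployment motor, load switch, and bus voltage limiter): 1 − (1 − 0.85180)(1 − 0.98259)(1 − 0.94516) = 0.99986
Series (shunt driver and [0.99986]): 0.92349 × 0.99986 = 0.92336
Parallel ([0.92336] and battery charge regulator): 1 − (1 − 0.92336)(1 − 0.89512) = 0.992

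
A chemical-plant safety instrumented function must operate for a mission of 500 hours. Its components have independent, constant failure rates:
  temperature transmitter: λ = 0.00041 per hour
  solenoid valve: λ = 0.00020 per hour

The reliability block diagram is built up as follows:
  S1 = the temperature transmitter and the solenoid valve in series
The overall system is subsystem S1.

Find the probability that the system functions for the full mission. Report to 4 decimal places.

0.7371

R(temperature transmitter) = exp(−0.00041 × 500) = 0.814647
R(solenoid valve) = exp(−0.00020 × 500) = 0.904837
Series (temperature transmitter and solenoid valve): 0.814647 × 0.904837 = 0.7371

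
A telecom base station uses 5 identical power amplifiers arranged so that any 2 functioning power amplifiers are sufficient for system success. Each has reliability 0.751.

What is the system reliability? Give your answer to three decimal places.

R = Σ_{i=2}^{5} C(5,i) p^i (1−p)^{5−i} with p = 0.751
C(5,2)·0.751^2·0.249^3 = 0.08707
C(5,3)·0.751^3·0.249^2 = 0.26261
C(5,4)·0.751^4·0.249^1 = 0.39603
C(5,5)·0.751^5·0.249^0 = 0.23889
Sum = 0.985

0.985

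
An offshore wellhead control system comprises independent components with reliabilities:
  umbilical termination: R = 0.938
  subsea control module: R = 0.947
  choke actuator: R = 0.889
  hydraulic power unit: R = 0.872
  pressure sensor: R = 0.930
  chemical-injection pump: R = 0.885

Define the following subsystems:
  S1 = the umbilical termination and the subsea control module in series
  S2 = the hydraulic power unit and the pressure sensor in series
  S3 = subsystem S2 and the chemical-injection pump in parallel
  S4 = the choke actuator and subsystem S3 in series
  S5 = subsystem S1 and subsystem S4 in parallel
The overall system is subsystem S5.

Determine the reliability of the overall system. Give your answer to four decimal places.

Series (umbilical termination and subsea control module): 0.938000 × 0.947000 = 0.888286
Series (hydraulic power unit and pressure sensor): 0.872000 × 0.930000 = 0.810960
Parallel ([0.810960] and chemical-injection pump): 1 − (1 − 0.810960)(1 − 0.885000) = 0.978260
Series (choke actuator and [0.978260]): 0.889000 × 0.978260 = 0.869673
Parallel ([0.888286] and [0.869673]): 1 − (1 − 0.888286)(1 − 0.869673) = 0.9854

0.9854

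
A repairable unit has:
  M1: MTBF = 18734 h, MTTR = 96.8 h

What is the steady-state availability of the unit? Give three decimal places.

A(M1) = MTBF/(MTBF+MTTR) = 18734/(18734+96.8) = 0.995

0.995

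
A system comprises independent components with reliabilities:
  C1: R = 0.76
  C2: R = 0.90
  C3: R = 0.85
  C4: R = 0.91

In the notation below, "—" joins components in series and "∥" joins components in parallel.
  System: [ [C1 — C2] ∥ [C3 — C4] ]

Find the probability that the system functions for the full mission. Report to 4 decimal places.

0.9284

Series (C1 and C2): 0.760000 × 0.900000 = 0.684000
Series (C3 and C4): 0.850000 × 0.910000 = 0.773500
Parallel ([0.684000] and [0.773500]): 1 − (1 − 0.684000)(1 − 0.773500) = 0.9284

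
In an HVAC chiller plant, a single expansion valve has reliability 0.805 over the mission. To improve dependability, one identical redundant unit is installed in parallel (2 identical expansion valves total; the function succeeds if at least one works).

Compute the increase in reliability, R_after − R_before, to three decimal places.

R_before = 0.805
R_after = 1 − (1 − 0.805)^2 = 0.962
ΔR = 0.962 − 0.805 = 0.157

0.157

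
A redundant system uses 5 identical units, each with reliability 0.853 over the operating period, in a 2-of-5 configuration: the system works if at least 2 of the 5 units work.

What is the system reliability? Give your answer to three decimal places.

0.998

R = Σ_{i=2}^{5} C(5,i) p^i (1−p)^{5−i} with p = 0.853
C(5,2)·0.853^2·0.147^3 = 0.02311
C(5,3)·0.853^3·0.147^2 = 0.13412
C(5,4)·0.853^4·0.147^1 = 0.38912
C(5,5)·0.853^5·0.147^0 = 0.45159
Sum = 0.998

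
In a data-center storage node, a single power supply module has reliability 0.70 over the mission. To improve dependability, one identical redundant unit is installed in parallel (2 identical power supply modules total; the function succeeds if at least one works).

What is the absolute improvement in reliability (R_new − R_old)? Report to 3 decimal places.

0.210

R_before = 0.70
R_after = 1 − (1 − 0.70)^2 = 0.910
ΔR = 0.910 − 0.70 = 0.210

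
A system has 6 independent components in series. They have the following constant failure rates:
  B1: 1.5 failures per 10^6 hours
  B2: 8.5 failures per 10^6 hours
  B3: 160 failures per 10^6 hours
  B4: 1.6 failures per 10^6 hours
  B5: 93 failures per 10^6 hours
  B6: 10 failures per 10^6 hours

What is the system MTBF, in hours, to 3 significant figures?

3640

Series of exponential components: λ_sys = Σ λ_i
λ_sys = 0.0000015 + 0.0000085 + 0.00016 + 0.0000016 + 0.000093 + 0.000010 = 2.7460e-04 /h
MTBF = 1 / λ_sys = 3640 h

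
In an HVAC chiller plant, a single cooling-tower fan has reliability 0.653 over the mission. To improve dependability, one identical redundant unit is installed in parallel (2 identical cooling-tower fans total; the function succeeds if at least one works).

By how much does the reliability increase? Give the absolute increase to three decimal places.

0.227

R_before = 0.653
R_after = 1 − (1 − 0.653)^2 = 0.880
ΔR = 0.880 − 0.653 = 0.227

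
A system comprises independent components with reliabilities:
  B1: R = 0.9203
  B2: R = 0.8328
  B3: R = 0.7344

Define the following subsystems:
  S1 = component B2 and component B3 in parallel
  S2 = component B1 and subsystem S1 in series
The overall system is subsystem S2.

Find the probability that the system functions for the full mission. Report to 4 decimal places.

Parallel (B2 and B3): 1 − (1 − 0.832800)(1 − 0.734400) = 0.955592
Series (B1 and [0.955592]): 0.920300 × 0.955592 = 0.8794

0.8794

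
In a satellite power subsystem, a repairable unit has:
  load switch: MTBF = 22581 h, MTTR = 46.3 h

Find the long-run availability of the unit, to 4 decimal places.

A(load switch) = MTBF/(MTBF+MTTR) = 22581/(22581+46.3) = 0.9980

0.9980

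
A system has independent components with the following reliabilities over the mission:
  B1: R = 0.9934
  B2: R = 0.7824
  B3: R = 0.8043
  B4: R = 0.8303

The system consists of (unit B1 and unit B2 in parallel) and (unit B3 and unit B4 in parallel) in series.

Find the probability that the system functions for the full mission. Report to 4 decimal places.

0.9654

Parallel (B1 and B2): 1 − (1 − 0.993400)(1 − 0.782400) = 0.998564
Parallel (B3 and B4): 1 − (1 − 0.804300)(1 − 0.830300) = 0.966790
Series ([0.998564] and [0.966790]): 0.998564 × 0.966790 = 0.9654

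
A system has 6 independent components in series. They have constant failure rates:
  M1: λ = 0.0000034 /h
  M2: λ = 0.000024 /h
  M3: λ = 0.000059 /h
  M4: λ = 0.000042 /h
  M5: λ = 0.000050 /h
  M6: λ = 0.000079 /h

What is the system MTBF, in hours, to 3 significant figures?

3890

Series of exponential components: λ_sys = Σ λ_i
λ_sys = 0.0000034 + 0.000024 + 0.000059 + 0.000042 + 0.000050 + 0.000079 = 2.5740e-04 /h
MTBF = 1 / λ_sys = 3890 h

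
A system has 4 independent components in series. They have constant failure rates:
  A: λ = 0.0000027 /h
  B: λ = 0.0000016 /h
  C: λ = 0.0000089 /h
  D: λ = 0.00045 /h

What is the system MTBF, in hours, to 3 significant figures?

Series of exponential components: λ_sys = Σ λ_i
λ_sys = 0.0000027 + 0.0000016 + 0.0000089 + 0.00045 = 4.6320e-04 /h
MTBF = 1 / λ_sys = 2160 h

2160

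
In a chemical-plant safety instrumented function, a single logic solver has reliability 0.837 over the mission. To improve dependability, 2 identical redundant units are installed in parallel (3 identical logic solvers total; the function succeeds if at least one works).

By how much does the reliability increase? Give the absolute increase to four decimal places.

R_before = 0.837
R_after = 1 − (1 − 0.837)^3 = 0.9957
ΔR = 0.9957 − 0.837 = 0.1587

0.1587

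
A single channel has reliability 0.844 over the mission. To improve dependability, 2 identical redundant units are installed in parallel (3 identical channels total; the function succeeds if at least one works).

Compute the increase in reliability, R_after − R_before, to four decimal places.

0.1522

R_before = 0.844
R_after = 1 − (1 − 0.844)^3 = 0.9962
ΔR = 0.9962 − 0.844 = 0.1522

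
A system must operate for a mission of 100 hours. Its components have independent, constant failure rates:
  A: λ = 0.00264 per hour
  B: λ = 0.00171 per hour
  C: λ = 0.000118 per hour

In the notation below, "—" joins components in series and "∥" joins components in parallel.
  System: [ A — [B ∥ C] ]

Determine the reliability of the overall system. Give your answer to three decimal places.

0.767

R(A) = exp(−0.00264 × 100) = 0.76797
R(B) = exp(−0.00171 × 100) = 0.84282
R(C) = exp(−0.000118 × 100) = 0.98827
Parallel (B and C): 1 − (1 − 0.84282)(1 − 0.98827) = 0.99816
Series (A and [0.99816]): 0.76797 × 0.99816 = 0.767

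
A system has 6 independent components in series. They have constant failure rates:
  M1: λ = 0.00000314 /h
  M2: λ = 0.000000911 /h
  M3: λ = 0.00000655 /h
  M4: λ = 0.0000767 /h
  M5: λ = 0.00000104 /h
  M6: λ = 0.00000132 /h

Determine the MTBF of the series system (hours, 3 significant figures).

Series of exponential components: λ_sys = Σ λ_i
λ_sys = 0.00000314 + 0.000000911 + 0.00000655 + 0.0000767 + 0.00000104 + 0.00000132 = 8.9661e-05 /h
MTBF = 1 / λ_sys = 11200 h

11200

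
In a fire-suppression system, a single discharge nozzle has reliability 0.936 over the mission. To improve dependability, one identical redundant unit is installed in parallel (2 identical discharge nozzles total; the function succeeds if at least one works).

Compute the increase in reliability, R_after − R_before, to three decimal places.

R_before = 0.936
R_after = 1 − (1 − 0.936)^2 = 0.996
ΔR = 0.996 − 0.936 = 0.060

0.060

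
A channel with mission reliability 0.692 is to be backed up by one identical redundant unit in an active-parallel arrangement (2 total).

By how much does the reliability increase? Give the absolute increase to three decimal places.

0.213

R_before = 0.692
R_after = 1 − (1 − 0.692)^2 = 0.905
ΔR = 0.905 − 0.692 = 0.213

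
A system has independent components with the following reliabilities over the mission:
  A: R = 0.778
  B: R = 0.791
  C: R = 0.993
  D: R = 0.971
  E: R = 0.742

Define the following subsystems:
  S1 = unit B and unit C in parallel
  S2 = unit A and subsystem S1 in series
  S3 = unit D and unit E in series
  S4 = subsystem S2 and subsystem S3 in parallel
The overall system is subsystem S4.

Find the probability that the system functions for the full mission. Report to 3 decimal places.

0.938

Parallel (B and C): 1 − (1 − 0.79100)(1 − 0.99300) = 0.99854
Series (A and [0.99854]): 0.77800 × 0.99854 = 0.77686
Series (D and E): 0.97100 × 0.74200 = 0.72048
Parallel ([0.77686] and [0.72048]): 1 − (1 − 0.77686)(1 − 0.72048) = 0.938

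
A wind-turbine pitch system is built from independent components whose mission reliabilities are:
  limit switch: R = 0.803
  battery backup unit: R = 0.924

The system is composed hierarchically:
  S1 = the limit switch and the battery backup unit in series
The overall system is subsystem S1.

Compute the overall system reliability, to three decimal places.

Series (limit switch and battery backup unit): 0.80300 × 0.92400 = 0.742

0.742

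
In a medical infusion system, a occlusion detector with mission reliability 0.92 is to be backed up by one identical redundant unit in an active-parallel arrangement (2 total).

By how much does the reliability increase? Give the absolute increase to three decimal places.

R_before = 0.92
R_after = 1 − (1 − 0.92)^2 = 0.994
ΔR = 0.994 − 0.92 = 0.074

0.074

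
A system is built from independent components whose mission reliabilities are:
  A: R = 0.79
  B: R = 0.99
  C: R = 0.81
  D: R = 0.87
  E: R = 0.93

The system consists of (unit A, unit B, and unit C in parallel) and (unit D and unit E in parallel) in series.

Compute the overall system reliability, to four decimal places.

Parallel (A, B, and C): 1 − (1 − 0.790000)(1 − 0.990000)(1 − 0.810000) = 0.999601
Parallel (D and E): 1 − (1 − 0.870000)(1 − 0.930000) = 0.990900
Series ([0.999601] and [0.990900]): 0.999601 × 0.990900 = 0.9905

0.9905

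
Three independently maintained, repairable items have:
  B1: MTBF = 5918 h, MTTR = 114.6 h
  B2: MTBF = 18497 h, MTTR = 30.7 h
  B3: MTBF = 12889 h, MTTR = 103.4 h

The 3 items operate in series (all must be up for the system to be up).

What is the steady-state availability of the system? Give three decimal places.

0.972

A(B1) = MTBF/(MTBF+MTTR) = 5918/(5918+114.6) = 0.981003
A(B2) = MTBF/(MTBF+MTTR) = 18497/(18497+30.7) = 0.998343
A(B3) = MTBF/(MTBF+MTTR) = 12889/(12889+103.4) = 0.992042
Series availability: 0.981003 × 0.998343 × 0.992042 = 0.972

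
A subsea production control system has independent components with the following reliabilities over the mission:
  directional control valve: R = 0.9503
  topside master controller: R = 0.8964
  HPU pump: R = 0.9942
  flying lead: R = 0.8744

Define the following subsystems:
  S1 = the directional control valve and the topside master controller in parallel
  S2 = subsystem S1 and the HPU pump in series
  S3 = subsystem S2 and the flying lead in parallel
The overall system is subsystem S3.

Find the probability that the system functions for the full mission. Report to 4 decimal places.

0.9986

Parallel (directional control valve and topside master controller): 1 − (1 − 0.950300)(1 − 0.896400) = 0.994851
Series ([0.994851] and HPU pump): 0.994851 × 0.994200 = 0.989081
Parallel ([0.989081] and flying lead): 1 − (1 − 0.989081)(1 − 0.874400) = 0.9986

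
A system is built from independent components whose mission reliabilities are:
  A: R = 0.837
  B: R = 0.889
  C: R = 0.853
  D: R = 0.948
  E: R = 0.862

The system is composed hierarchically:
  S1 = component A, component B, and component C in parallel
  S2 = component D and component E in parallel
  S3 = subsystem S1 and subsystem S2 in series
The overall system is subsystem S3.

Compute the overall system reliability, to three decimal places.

0.990

Parallel (A, B, and C): 1 − (1 − 0.83700)(1 − 0.88900)(1 − 0.85300) = 0.99734
Parallel (D and E): 1 − (1 − 0.94800)(1 − 0.86200) = 0.99282
Series ([0.99734] and [0.99282]): 0.99734 × 0.99282 = 0.990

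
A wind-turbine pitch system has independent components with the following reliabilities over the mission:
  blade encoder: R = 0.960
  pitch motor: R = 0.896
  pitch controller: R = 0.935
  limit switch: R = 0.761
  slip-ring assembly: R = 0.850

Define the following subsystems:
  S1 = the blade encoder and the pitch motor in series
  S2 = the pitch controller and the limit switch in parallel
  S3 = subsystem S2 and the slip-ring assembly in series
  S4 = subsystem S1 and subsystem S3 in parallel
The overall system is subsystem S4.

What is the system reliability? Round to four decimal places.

0.9772

Series (blade encoder and pitch motor): 0.960000 × 0.896000 = 0.860160
Parallel (pitch controller and limit switch): 1 − (1 − 0.935000)(1 − 0.761000) = 0.984465
Series ([0.984465] and slip-ring assembly): 0.984465 × 0.850000 = 0.836795
Parallel ([0.860160] and [0.836795]): 1 − (1 − 0.860160)(1 − 0.836795) = 0.9772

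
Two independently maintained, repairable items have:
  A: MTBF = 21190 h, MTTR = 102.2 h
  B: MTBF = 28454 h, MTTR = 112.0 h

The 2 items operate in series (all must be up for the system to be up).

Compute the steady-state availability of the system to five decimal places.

0.99130

A(A) = MTBF/(MTBF+MTTR) = 21190/(21190+102.2) = 0.995200
A(B) = MTBF/(MTBF+MTTR) = 28454/(28454+112.0) = 0.996079
Series availability: 0.995200 × 0.996079 = 0.99130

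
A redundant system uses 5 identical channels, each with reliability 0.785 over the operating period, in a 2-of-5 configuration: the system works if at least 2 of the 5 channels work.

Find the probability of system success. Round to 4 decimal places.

0.9912

R = Σ_{i=2}^{5} C(5,i) p^i (1−p)^{5−i} with p = 0.785
C(5,2)·0.785^2·0.215^3 = 0.061243
C(5,3)·0.785^3·0.215^2 = 0.223607
C(5,4)·0.785^4·0.215^1 = 0.408213
C(5,5)·0.785^5·0.215^0 = 0.298091
Sum = 0.9912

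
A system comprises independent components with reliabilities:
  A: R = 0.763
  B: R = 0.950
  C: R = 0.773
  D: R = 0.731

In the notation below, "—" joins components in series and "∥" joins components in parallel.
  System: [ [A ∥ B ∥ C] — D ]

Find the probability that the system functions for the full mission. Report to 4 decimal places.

0.7290

Parallel (A, B, and C): 1 − (1 − 0.763000)(1 − 0.950000)(1 − 0.773000) = 0.997310
Series ([0.997310] and D): 0.997310 × 0.731000 = 0.7290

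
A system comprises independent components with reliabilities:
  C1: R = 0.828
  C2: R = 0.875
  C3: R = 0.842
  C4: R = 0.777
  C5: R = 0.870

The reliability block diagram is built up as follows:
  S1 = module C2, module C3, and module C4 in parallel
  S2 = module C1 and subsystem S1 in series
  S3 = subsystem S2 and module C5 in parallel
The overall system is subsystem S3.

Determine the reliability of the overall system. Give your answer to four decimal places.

Parallel (C2, C3, and C4): 1 − (1 − 0.875000)(1 − 0.842000)(1 − 0.777000) = 0.995596
Series (C1 and [0.995596]): 0.828000 × 0.995596 = 0.824353
Parallel ([0.824353] and C5): 1 − (1 − 0.824353)(1 − 0.870000) = 0.9772

0.9772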